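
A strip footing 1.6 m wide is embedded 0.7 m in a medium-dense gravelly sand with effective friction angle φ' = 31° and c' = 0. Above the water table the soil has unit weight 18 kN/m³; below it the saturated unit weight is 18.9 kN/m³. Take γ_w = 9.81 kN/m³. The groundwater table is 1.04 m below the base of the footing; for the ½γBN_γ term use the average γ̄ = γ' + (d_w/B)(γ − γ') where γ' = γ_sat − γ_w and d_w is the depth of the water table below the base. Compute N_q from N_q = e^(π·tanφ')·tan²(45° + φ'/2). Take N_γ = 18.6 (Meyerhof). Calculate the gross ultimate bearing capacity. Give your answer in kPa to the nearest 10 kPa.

tan31° = 0.6009, so N_q = e^(π×0.6009)·tan²(60.5°) = 6.604 × 3.124 = 20.63.
q = γ·D_f = 18 × 0.7 = 12.6 kPa.
γ' = 9.09 kN/m³; averaging over the depth B below the base, γ̄ = γ' + (d_w/B)(γ − γ') = 14.881 kN/m³.
q·N_q = 12.6 × 20.631 = 259.95 kPa
0.5·γ·B·N_γ = 0.5 × 14.881 × 1.6 × 18.6 = 221.44 kPa
q_ult = 259.95 + 221.44 = 481.38 kPa.

q_ult ≈ 480 kPa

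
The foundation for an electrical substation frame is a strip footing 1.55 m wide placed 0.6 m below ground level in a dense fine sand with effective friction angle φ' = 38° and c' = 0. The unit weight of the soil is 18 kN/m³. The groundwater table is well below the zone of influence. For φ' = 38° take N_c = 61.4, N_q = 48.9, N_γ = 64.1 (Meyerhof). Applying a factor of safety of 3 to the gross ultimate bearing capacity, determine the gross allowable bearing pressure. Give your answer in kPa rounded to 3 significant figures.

q_all ≈ 474 kPa

Overburden at base level: q = 18 × 0.6 = 10.8 kPa.
Surcharge term q·N_q = 10.8 × 48.9 = 528.12 kPa; self-weight term 0.5·γ·B·N_γ = 0.5 × 18 × 1.55 × 64.1 = 894.19 kPa.
q_ult = 528.12 + 894.19 = 1422.3 kPa.
q_all = q_ult / FS = 1422.3 / 3 = 474.1 kPa.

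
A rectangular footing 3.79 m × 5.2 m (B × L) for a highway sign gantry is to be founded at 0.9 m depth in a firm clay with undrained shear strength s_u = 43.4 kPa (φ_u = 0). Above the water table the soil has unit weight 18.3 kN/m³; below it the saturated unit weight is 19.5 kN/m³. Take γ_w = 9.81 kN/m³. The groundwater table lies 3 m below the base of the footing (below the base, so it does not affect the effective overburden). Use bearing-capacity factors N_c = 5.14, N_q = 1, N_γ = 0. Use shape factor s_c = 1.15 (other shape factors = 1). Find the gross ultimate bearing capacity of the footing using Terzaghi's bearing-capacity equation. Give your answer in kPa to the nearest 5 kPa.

Effective surcharge at the founding depth q = γ·D_f = 18.3 × 0.9 = 16.47 kPa.
q_ult = c·N_c·s_c + q·N_q
     = 43.4 × 5.14 × 1.15 + 16.47 × 1
     = 256.54 + 16.47 = 273.01 kPa.

q_ult ≈ 275 kPa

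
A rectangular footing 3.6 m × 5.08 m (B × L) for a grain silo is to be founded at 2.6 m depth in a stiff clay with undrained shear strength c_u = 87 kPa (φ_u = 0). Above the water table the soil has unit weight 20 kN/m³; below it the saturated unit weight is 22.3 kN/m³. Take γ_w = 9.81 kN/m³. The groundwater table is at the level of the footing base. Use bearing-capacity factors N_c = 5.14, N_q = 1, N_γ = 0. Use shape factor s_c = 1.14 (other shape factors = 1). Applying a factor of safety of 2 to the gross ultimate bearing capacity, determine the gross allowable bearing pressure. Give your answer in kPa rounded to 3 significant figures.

Effective surcharge at the founding depth q = γ·D_f = 20 × 2.6 = 52 kPa.
q_ult = c·N_c·s_c + q·N_q
     = 87 × 5.14 × 1.14 + 52 × 1
     = 509.79 + 52 = 561.79 kPa.
q_all = q_ult / FS = 561.79 / 2 = 280.89 kPa.

q_all ≈ 281 kPa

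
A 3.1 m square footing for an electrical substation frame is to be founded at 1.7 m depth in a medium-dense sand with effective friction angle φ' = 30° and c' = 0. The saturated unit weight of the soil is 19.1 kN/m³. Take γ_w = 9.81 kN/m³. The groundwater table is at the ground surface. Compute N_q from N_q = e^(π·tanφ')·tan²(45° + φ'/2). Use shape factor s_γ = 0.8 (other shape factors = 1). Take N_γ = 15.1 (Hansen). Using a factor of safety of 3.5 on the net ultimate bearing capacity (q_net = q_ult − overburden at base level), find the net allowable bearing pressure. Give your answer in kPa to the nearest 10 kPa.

q_all(net) ≈ 130 kPa

N_q = e^(π·tan30°)·tan²(60°) = 18.4.
Water table at ground surface, so effective unit weight γ' = 19.1 − 9.81 = 9.29 kN/m³ is used throughout; overburden q = 9.29 × 1.7 = 15.793 kPa; the same γ' applies in the ½γBN_γ term.
Surcharge term q·N_q = 15.793 × 18.401 = 290.61 kPa; self-weight term 0.5·γ·B·N_γ·s_γ = 0.5 × 9.29 × 3.1 × 15.1 × 0.8 = 173.95 kPa.
q_ult = 290.61 + 173.95 = 464.55 kPa.
q_net = 464.55 − 15.793 = 448.76 kPa.
q_all(net) = 448.76 / 3.5 = 128.22 kPa.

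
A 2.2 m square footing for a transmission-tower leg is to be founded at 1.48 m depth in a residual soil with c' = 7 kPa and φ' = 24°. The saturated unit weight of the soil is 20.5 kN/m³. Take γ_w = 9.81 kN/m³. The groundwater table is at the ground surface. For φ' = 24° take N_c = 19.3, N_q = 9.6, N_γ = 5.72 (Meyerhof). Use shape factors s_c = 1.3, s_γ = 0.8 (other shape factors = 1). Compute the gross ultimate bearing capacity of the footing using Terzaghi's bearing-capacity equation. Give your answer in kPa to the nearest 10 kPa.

γ' = 20.5 − 9.81 = 10.69 kN/m³ (submerged throughout). q = 10.69 × 1.48 = 15.821 kPa; the same γ' applies in the ½γBN_γ term.
c·N_c·s_c = 7 × 19.3 × 1.3 = 175.63 kPa
q·N_q = 15.821 × 9.6 = 151.88 kPa
0.5·γ·B·N_γ·s_γ = 0.5 × 10.69 × 2.2 × 5.72 × 0.8 = 53.809 kPa
q_ult = 175.63 + 151.88 + 53.809 = 381.32 kPa.

q_ult ≈ 380 kPa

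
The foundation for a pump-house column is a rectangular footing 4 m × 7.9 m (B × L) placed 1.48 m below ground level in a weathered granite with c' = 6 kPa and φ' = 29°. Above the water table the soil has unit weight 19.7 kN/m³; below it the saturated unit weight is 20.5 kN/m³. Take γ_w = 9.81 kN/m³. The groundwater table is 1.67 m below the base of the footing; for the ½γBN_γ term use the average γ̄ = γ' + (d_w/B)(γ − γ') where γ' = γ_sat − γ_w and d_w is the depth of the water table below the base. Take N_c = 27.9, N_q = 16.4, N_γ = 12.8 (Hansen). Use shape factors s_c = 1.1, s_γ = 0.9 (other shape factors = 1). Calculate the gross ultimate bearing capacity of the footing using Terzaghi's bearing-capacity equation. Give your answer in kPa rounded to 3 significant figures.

Overburden at base level: q = 19.7 × 1.48 = 29.156 kPa.
The water table is 1.67 m below the base (< B = 4 m), so the ½γBN_γ term uses γ̄ = γ' + (d_w/B)(γ − γ') = 10.69 + (1.67/4)(19.7 − 10.69) = 14.452 kN/m³.
Cohesion term c·N_c·s_c = 6 × 27.9 × 1.1 = 184.14 kPa; surcharge term q·N_q = 29.156 × 16.4 = 478.16 kPa; self-weight term 0.5·γ·B·N_γ·s_γ = 0.5 × 14.452 × 4 × 12.8 × 0.9 = 332.97 kPa.
q_ult = 184.14 + 478.16 + 332.97 = 995.26 kPa.

q_ult ≈ 995 kPa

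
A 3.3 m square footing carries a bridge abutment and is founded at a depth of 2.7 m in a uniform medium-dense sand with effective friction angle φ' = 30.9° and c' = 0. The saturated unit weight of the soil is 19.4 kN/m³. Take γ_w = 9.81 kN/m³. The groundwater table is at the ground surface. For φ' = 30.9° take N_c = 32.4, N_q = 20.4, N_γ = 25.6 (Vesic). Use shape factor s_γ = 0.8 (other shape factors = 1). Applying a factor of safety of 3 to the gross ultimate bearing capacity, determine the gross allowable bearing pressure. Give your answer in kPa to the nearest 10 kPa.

With the water table at the surface the whole profile is submerged: γ' = 19.4 − 9.81 = 9.59 kN/m³, so q = γ'·D_f = 25.893 kPa; the same γ' applies in the ½γBN_γ term.
q_ult = q·N_q + 0.5·γ·B·N_γ·s_γ
     = 25.893 × 20.4 + 0.5 × 9.59 × 3.3 × 25.6 × 0.8
     = 528.22 + 324.07 = 852.28 kPa.
q_all = q_ult / FS = 852.28 / 3 = 284.09 kPa.

q_all ≈ 280 kPa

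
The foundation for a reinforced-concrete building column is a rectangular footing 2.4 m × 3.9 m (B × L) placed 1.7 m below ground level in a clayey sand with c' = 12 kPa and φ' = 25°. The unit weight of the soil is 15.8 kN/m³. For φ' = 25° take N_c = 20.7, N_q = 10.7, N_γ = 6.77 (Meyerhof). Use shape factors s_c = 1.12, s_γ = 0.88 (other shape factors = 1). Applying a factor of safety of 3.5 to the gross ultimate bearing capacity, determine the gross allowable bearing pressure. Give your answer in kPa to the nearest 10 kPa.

Effective surcharge at the founding depth q = γ·D_f = 15.8 × 1.7 = 26.86 kPa.
q_ult = c·N_c·s_c + q·N_q + 0.5·γ·B·N_γ·s_γ
     = 12 × 20.7 × 1.12 + 26.86 × 10.7 + 0.5 × 15.8 × 2.4 × 6.77 × 0.88
     = 278.21 + 287.4 + 112.96 = 678.57 kPa.
q_all = q_ult / FS = 678.57 / 3.5 = 193.88 kPa.

q_all ≈ 190 kPa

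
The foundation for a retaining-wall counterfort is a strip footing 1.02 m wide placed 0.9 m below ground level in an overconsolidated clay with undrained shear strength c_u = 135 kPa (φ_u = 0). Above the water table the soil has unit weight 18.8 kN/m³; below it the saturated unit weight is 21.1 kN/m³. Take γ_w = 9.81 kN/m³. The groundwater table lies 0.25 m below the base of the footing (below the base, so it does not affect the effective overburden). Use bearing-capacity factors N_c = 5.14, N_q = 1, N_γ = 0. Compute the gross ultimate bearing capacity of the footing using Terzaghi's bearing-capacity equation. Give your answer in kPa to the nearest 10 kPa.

Overburden at base level: q = 18.8 × 0.9 = 16.92 kPa.
Cohesion term c·N_c = 135 × 5.14 = 693.9 kPa; surcharge term q·N_q = 16.92 × 1 = 16.92 kPa.
q_ult = 693.9 + 16.92 = 710.82 kPa.

q_ult ≈ 710 kPa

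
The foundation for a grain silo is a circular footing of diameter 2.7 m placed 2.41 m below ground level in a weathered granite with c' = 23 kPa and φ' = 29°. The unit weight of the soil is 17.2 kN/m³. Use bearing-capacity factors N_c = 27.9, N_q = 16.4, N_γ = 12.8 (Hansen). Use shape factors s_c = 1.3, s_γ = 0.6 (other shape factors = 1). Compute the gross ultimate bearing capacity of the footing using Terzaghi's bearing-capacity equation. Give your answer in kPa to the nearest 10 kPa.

q = γ·D_f = 17.2 × 2.41 = 41.452 kPa.
c·N_c·s_c = 23 × 27.9 × 1.3 = 834.21 kPa
q·N_q = 41.452 × 16.4 = 679.81 kPa
0.5·γ·B·N_γ·s_γ = 0.5 × 17.2 × 2.7 × 12.8 × 0.6 = 178.33 kPa
q_ult = 834.21 + 679.81 + 178.33 = 1692.4 kPa.

q_ult ≈ 1690 kPa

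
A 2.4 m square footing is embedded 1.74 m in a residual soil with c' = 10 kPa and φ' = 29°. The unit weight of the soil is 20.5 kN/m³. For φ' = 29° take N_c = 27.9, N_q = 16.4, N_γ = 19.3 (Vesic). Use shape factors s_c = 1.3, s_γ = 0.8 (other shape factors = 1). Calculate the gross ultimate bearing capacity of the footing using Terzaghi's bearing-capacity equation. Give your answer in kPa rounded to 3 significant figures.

q_ult ≈ 1330 kPa

q = γ·D_f = 20.5 × 1.74 = 35.67 kPa.
c·N_c·s_c = 10 × 27.9 × 1.3 = 362.7 kPa
q·N_q = 35.67 × 16.4 = 584.99 kPa
0.5·γ·B·N_γ·s_γ = 0.5 × 20.5 × 2.4 × 19.3 × 0.8 = 379.82 kPa
q_ult = 362.7 + 584.99 + 379.82 = 1327.5 kPa.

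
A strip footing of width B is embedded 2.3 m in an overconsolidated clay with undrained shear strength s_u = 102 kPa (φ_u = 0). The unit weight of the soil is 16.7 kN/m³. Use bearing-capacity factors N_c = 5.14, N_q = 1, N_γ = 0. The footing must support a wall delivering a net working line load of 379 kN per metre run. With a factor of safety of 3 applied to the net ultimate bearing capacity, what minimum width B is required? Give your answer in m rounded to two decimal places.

Overburden at base level: q = 16.7 × 2.3 = 38.41 kPa.
Cohesion term c·N_c = 102 × 5.14 = 524.28 kPa; surcharge term q·N_q = 38.41 × 1 = 38.41 kPa.
q_ult = 524.28 + 38.41 = 562.69 kPa.
For φ = 0 the ½γBN_γ term vanishes, so q_ult is independent of B. q_net = 562.69 − 38.41 = 524.28 kPa; q_all(net) = 524.28/3 = 174.76 kPa.
Required width B = w / q_all(net) = 379 / 174.76 = 2.169 m.

B = 2.17 m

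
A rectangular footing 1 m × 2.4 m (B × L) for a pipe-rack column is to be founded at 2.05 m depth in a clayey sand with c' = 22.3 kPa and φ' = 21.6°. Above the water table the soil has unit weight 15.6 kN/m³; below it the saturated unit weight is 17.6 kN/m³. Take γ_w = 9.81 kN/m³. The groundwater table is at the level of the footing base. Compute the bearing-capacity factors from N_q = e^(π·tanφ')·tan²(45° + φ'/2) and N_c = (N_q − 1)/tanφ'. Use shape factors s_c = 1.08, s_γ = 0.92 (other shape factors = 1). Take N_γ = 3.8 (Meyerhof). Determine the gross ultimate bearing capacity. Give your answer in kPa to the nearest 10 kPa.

tan21.6° = 0.3959, so N_q = e^(π×0.3959)·tan²(55.8°) = 3.469 × 2.165 = 7.51.
N_c = (7.51 − 1)/tan21.6° = 16.44.
Overburden at base level: q = 15.6 × 2.05 = 31.98 kPa.
Below the base the soil is submerged, so the ½γBN_γ term uses γ' = 17.6 − 9.81 = 7.79 kN/m³.
Cohesion term c·N_c·s_c = 22.3 × 16.445 × 1.08 = 396.05 kPa; surcharge term q·N_q = 31.98 × 7.5108 = 240.2 kPa; self-weight term 0.5·γ·B·N_γ·s_γ = 0.5 × 7.79 × 1 × 3.8 × 0.92 = 13.617 kPa.
q_ult = 396.05 + 240.2 + 13.617 = 649.86 kPa.

q_ult ≈ 650 kPa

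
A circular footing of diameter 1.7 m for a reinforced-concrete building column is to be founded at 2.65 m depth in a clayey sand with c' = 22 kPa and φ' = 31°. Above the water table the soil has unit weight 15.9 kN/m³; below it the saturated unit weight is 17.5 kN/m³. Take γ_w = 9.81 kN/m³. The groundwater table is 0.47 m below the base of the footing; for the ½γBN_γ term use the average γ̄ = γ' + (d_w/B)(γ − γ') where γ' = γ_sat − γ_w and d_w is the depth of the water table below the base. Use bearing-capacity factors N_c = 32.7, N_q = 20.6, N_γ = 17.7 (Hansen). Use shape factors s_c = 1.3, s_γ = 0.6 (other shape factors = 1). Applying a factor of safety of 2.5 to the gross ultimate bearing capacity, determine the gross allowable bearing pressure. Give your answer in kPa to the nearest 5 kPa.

q_all ≈ 755 kPa

Overburden at base level: q = 15.9 × 2.65 = 42.135 kPa.
The water table is 0.47 m below the base (< B = 1.7 m), so the ½γBN_γ term uses γ̄ = γ' + (d_w/B)(γ − γ') = 7.69 + (0.47/1.7)(15.9 − 7.69) = 9.9598 kN/m³.
Cohesion term c·N_c·s_c = 22 × 32.7 × 1.3 = 935.22 kPa; surcharge term q·N_q = 42.135 × 20.6 = 867.98 kPa; self-weight term 0.5·γ·B·N_γ·s_γ = 0.5 × 9.9598 × 1.7 × 17.7 × 0.6 = 89.907 kPa.
q_ult = 935.22 + 867.98 + 89.907 = 1893.1 kPa.
q_all = q_ult / FS = 1893.1 / 2.5 = 757.24 kPa.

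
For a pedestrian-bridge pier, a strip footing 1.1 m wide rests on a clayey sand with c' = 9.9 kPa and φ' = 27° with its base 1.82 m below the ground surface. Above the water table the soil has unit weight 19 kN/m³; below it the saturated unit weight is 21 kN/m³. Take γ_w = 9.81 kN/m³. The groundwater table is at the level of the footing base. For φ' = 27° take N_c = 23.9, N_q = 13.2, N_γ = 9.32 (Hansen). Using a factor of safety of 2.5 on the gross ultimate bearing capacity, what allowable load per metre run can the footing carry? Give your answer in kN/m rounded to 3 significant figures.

≈ 330 kN/m

q = γ·D_f = 19 × 1.82 = 34.58 kPa.
For the ½γBN_γ term take γ' = 21 − 9.81 = 11.19 kN/m³ (soil below base is submerged).
c·N_c = 9.9 × 23.9 = 236.61 kPa
q·N_q = 34.58 × 13.2 = 456.46 kPa
0.5·γ·B·N_γ = 0.5 × 11.19 × 1.1 × 9.32 = 57.36 kPa
q_ult = 236.61 + 456.46 + 57.36 = 750.43 kPa.
Gross allowable pressure q_all = 750.43 / 2.5 = 300.17 kPa.
Allowable wall load = q_all × B = 300.17 × 1.1 = 330.19 kN per metre run.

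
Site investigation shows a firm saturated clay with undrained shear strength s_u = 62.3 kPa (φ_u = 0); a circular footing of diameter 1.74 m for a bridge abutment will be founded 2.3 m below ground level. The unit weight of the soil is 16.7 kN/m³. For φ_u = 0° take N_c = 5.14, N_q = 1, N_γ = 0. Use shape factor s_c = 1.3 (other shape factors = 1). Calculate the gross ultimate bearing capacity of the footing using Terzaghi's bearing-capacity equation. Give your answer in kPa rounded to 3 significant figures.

q_ult ≈ 455 kPa

Effective surcharge at the founding depth q = γ·D_f = 16.7 × 2.3 = 38.41 kPa.
q_ult = c·N_c·s_c + q·N_q
     = 62.3 × 5.14 × 1.3 + 38.41 × 1
     = 416.29 + 38.41 = 454.7 kPa.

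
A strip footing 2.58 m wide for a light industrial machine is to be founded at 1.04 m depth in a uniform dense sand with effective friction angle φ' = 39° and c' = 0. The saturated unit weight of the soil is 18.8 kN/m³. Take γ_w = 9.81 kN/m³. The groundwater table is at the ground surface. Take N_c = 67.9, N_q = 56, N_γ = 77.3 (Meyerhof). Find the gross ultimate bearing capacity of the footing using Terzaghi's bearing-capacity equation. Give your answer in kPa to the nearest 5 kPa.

q_ult ≈ 1420 kPa

With the water table at the surface the whole profile is submerged: γ' = 18.8 − 9.81 = 8.99 kN/m³, so q = γ'·D_f = 9.3496 kPa; the same γ' applies in the ½γBN_γ term.
q_ult = q·N_q + 0.5·γ·B·N_γ
     = 9.3496 × 56 + 0.5 × 8.99 × 2.58 × 77.3
     = 523.58 + 896.46 = 1420 kPa.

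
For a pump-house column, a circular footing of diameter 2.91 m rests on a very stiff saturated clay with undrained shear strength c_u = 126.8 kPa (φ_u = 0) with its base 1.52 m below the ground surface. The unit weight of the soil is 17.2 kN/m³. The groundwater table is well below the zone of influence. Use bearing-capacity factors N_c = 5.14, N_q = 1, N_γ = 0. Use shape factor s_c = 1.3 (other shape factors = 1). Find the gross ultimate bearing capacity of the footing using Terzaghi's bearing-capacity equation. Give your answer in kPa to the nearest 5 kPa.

q_ult ≈ 875 kPa

Overburden at base level: q = 17.2 × 1.52 = 26.144 kPa.
Cohesion term c·N_c·s_c = 126.8 × 5.14 × 1.3 = 847.28 kPa; surcharge term q·N_q = 26.144 × 1 = 26.144 kPa.
q_ult = 847.28 + 26.144 = 873.42 kPa.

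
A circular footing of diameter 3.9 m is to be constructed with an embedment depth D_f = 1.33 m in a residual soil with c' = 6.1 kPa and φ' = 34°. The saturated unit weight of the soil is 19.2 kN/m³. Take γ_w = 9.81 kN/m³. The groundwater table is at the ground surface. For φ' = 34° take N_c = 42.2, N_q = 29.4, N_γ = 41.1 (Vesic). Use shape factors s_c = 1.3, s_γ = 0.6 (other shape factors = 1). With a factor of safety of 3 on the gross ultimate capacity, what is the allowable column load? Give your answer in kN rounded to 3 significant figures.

With the water table at the surface the whole profile is submerged: γ' = 19.2 − 9.81 = 9.39 kN/m³, so q = γ'·D_f = 12.489 kPa; the same γ' applies in the ½γBN_γ term.
q_ult = c·N_c·s_c + q·N_q + 0.5·γ·B·N_γ·s_γ
     = 6.1 × 42.2 × 1.3 + 12.489 × 29.4 + 0.5 × 9.39 × 3.9 × 41.1 × 0.6
     = 334.65 + 367.17 + 451.54 = 1153.4 kPa.
Gross allowable pressure q_all = 1153.4 / 3 = 384.45 kPa.
Footing area = 11.9459 m², so allowable column load = 384.45 × 11.9459 = 4592.6 kN.

P_all ≈ 4590 kN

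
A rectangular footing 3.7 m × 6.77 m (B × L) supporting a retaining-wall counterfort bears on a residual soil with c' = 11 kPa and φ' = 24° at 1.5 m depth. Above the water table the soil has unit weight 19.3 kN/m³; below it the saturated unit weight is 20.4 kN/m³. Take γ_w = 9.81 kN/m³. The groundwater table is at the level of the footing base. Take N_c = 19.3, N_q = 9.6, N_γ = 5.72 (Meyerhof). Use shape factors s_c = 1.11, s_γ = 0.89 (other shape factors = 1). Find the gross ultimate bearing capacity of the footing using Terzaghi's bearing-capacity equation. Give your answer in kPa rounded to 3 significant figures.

q = γ·D_f = 19.3 × 1.5 = 28.95 kPa.
For the ½γBN_γ term take γ' = 20.4 − 9.81 = 10.59 kN/m³ (soil below base is submerged).
c·N_c·s_c = 11 × 19.3 × 1.11 = 235.65 kPa
q·N_q = 28.95 × 9.6 = 277.92 kPa
0.5·γ·B·N_γ·s_γ = 0.5 × 10.59 × 3.7 × 5.72 × 0.89 = 99.736 kPa
q_ult = 235.65 + 277.92 + 99.736 = 613.31 kPa.

q_ult ≈ 613 kPa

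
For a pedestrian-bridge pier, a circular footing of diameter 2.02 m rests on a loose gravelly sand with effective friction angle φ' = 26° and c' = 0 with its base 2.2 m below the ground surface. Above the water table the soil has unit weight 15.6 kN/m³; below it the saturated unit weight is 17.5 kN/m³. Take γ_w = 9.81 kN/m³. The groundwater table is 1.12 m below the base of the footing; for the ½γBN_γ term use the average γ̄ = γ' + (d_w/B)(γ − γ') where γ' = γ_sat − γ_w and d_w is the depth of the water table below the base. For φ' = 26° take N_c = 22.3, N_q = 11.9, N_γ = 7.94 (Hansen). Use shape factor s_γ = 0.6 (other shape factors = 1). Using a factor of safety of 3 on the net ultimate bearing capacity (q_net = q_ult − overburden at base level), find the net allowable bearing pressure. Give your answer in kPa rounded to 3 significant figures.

Effective surcharge at the founding depth q = γ·D_f = 15.6 × 2.2 = 34.32 kPa.
With d_w = 1.12 m < B, γ̄ = 7.69 + (1.12/2.02) × (15.6 − 7.69) = 12.076 kN/m³.
q_ult = q·N_q + 0.5·γ·B·N_γ·s_γ
     = 34.32 × 11.9 + 0.5 × 12.076 × 2.02 × 7.94 × 0.6
     = 408.41 + 58.104 = 466.51 kPa.
q_net = 466.51 − 34.32 = 432.19 kPa.
q_all(net) = 432.19 / 3 = 144.06 kPa.

q_all(net) ≈ 144 kPa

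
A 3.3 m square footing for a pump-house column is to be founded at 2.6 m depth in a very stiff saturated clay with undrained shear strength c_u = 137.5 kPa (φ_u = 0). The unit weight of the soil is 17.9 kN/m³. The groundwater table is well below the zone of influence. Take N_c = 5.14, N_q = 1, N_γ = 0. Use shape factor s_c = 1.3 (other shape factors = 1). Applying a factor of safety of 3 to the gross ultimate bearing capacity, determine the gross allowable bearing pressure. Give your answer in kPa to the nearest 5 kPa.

q = γ·D_f = 17.9 × 2.6 = 46.54 kPa.
c·N_c·s_c = 137.5 × 5.14 × 1.3 = 918.77 kPa
q·N_q = 46.54 × 1 = 46.54 kPa
q_ult = 918.77 + 46.54 = 965.31 kPa.
q_all = q_ult / FS = 965.31 / 3 = 321.77 kPa.

q_all ≈ 320 kPa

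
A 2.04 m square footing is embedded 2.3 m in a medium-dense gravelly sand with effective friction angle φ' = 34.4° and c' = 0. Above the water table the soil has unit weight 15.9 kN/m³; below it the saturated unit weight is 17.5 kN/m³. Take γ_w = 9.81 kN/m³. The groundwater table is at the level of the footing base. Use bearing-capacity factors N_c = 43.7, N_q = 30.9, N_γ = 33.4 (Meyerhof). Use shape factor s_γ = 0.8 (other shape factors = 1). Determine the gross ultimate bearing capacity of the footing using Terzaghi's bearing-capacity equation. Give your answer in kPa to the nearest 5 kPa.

q_ult ≈ 1340 kPa

q = γ·D_f = 15.9 × 2.3 = 36.57 kPa.
For the ½γBN_γ term take γ' = 17.5 − 9.81 = 7.69 kN/m³ (soil below base is submerged).
q·N_q = 36.57 × 30.9 = 1130 kPa
0.5·γ·B·N_γ·s_γ = 0.5 × 7.69 × 2.04 × 33.4 × 0.8 = 209.59 kPa
q_ult = 1130 + 209.59 = 1339.6 kPa.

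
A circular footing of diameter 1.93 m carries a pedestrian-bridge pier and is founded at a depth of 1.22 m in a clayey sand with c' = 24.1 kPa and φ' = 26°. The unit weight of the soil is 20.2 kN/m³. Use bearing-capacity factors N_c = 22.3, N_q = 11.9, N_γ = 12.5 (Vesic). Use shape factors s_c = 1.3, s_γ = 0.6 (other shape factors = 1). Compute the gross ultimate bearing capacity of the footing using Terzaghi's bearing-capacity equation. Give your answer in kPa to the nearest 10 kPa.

Overburden at base level: q = 20.2 × 1.22 = 24.644 kPa.
Cohesion term c·N_c·s_c = 24.1 × 22.3 × 1.3 = 698.66 kPa; surcharge term q·N_q = 24.644 × 11.9 = 293.26 kPa; self-weight term 0.5·γ·B·N_γ·s_γ = 0.5 × 20.2 × 1.93 × 12.5 × 0.6 = 146.2 kPa.
q_ult = 698.66 + 293.26 + 146.2 = 1138.1 kPa.

q_ult ≈ 1140 kPa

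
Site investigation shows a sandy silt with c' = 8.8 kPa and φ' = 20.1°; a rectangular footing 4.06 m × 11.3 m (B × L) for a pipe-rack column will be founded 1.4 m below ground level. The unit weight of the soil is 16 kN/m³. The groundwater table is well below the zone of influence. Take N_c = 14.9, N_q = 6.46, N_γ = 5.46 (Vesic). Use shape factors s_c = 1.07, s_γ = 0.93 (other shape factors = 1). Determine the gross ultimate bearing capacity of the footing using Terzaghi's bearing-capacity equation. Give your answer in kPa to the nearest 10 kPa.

q_ult ≈ 450 kPa

Effective surcharge at the founding depth q = γ·D_f = 16 × 1.4 = 22.4 kPa.
q_ult = c·N_c·s_c + q·N_q + 0.5·γ·B·N_γ·s_γ
     = 8.8 × 14.9 × 1.07 + 22.4 × 6.46 + 0.5 × 16 × 4.06 × 5.46 × 0.93
     = 140.3 + 144.7 + 164.93 = 449.93 kPa.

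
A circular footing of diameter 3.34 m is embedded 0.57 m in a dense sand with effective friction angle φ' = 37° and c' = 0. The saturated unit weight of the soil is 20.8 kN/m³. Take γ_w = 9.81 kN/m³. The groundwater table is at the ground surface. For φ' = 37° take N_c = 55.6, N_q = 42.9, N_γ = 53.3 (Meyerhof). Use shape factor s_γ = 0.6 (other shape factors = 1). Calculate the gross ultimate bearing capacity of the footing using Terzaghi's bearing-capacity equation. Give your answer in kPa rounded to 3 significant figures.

q_ult ≈ 856 kPa

γ' = 20.8 − 9.81 = 10.99 kN/m³ (submerged throughout). q = 10.99 × 0.57 = 6.2643 kPa; the same γ' applies in the ½γBN_γ term.
q·N_q = 6.2643 × 42.9 = 268.74 kPa
0.5·γ·B·N_γ·s_γ = 0.5 × 10.99 × 3.34 × 53.3 × 0.6 = 586.94 kPa
q_ult = 268.74 + 586.94 = 855.68 kPa.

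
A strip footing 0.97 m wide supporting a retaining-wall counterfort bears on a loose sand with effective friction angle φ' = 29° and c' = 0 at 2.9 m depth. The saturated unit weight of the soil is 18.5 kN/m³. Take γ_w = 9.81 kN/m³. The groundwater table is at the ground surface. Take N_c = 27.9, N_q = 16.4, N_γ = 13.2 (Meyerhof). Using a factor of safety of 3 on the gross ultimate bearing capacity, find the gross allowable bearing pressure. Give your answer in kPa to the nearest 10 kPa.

q_all ≈ 160 kPa

With the water table at the surface the whole profile is submerged: γ' = 18.5 − 9.81 = 8.69 kN/m³, so q = γ'·D_f = 25.201 kPa; the same γ' applies in the ½γBN_γ term.
q_ult = q·N_q + 0.5·γ·B·N_γ
     = 25.201 × 16.4 + 0.5 × 8.69 × 0.97 × 13.2
     = 413.3 + 55.633 = 468.93 kPa.
q_all = 468.93 / 3 = 156.31 kPa.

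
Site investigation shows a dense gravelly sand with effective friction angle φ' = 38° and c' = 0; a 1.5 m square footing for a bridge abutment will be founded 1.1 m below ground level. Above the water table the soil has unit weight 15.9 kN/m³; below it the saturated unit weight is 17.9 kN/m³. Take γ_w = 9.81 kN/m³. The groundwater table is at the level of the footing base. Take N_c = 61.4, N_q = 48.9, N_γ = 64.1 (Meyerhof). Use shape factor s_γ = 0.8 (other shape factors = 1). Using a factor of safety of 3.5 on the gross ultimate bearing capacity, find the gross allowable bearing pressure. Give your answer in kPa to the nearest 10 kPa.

q_all ≈ 330 kPa

Overburden at base level: q = 15.9 × 1.1 = 17.49 kPa.
Below the base the soil is submerged, so the ½γBN_γ term uses γ' = 17.9 − 9.81 = 8.09 kN/m³.
Surcharge term q·N_q = 17.49 × 48.9 = 855.26 kPa; self-weight term 0.5·γ·B·N_γ·s_γ = 0.5 × 8.09 × 1.5 × 64.1 × 0.8 = 311.14 kPa.
q_ult = 855.26 + 311.14 = 1166.4 kPa.
q_all = 1166.4 / 3.5 = 333.26 kPa.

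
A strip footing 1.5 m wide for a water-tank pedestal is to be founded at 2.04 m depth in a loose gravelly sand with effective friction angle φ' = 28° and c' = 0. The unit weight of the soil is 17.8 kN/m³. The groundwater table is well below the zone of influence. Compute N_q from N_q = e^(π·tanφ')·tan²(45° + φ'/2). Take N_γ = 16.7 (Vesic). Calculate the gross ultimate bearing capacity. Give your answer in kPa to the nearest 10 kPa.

q_ult ≈ 760 kPa

tan28° = 0.5317, so N_q = e^(π×0.5317)·tan²(59°) = 5.314 × 2.77 = 14.72.
Effective surcharge at the founding depth q = γ·D_f = 17.8 × 2.04 = 36.312 kPa.
q_ult = q·N_q + 0.5·γ·B·N_γ
     = 36.312 × 14.72 + 0.5 × 17.8 × 1.5 × 16.7
     = 534.51 + 222.95 = 757.45 kPa.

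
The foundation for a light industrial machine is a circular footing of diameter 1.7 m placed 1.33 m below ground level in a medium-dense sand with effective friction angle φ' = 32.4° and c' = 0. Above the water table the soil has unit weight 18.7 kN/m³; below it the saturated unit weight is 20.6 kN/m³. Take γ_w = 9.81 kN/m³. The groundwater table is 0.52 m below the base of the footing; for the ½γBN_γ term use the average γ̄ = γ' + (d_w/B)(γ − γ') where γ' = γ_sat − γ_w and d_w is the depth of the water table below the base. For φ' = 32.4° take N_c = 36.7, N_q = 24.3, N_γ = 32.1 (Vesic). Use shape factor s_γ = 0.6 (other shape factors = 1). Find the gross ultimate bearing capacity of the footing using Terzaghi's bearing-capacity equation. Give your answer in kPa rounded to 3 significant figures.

Effective surcharge at the founding depth q = γ·D_f = 18.7 × 1.33 = 24.871 kPa.
With d_w = 0.52 m < B, γ̄ = 10.79 + (0.52/1.7) × (18.7 − 10.79) = 13.21 kN/m³.
q_ult = q·N_q + 0.5·γ·B·N_γ·s_γ
     = 24.871 × 24.3 + 0.5 × 13.21 × 1.7 × 32.1 × 0.6
     = 604.37 + 216.25 = 820.62 kPa.

q_ult ≈ 821 kPa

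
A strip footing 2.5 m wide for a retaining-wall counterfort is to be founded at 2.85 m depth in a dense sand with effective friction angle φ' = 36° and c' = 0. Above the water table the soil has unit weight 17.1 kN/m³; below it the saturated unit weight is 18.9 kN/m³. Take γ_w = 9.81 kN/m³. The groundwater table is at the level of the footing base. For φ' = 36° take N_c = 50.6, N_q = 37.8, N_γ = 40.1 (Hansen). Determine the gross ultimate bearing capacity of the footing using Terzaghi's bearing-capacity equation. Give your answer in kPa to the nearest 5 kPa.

q = γ·D_f = 17.1 × 2.85 = 48.735 kPa.
For the ½γBN_γ term take γ' = 18.9 − 9.81 = 9.09 kN/m³ (soil below base is submerged).
q·N_q = 48.735 × 37.8 = 1842.2 kPa
0.5·γ·B·N_γ = 0.5 × 9.09 × 2.5 × 40.1 = 455.64 kPa
q_ult = 1842.2 + 455.64 = 2297.8 kPa.

q_ult ≈ 2300 kPa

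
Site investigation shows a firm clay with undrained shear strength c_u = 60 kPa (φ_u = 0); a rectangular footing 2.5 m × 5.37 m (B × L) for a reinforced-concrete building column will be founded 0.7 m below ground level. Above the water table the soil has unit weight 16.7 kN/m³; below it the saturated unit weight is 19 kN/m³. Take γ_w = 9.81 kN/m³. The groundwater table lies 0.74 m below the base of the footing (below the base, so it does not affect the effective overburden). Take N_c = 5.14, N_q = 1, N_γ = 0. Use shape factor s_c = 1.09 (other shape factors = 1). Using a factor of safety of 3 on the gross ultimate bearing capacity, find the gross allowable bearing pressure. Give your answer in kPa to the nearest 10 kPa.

Effective surcharge at the founding depth q = γ·D_f = 16.7 × 0.7 = 11.69 kPa.
q_ult = c·N_c·s_c + q·N_q
     = 60 × 5.14 × 1.09 + 11.69 × 1
     = 336.16 + 11.69 = 347.85 kPa.
q_all = 347.85 / 3 = 115.95 kPa.

q_all ≈ 120 kPa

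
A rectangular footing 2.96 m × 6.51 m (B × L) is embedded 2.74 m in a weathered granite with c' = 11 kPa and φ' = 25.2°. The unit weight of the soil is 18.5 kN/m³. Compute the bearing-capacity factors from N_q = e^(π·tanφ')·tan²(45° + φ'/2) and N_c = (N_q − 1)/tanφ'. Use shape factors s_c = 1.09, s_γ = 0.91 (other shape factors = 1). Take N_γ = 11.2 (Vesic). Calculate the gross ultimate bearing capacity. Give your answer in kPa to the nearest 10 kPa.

q_ult ≈ 1080 kPa

tan25.2° = 0.4706, so N_q = e^(π×0.4706)·tan²(57.6°) = 4.386 × 2.483 = 10.89.
N_c = (10.89 − 1)/tan25.2° = 21.02.
Overburden at base level: q = 18.5 × 2.74 = 50.69 kPa.
Cohesion term c·N_c·s_c = 11 × 21.016 × 1.09 = 251.98 kPa; surcharge term q·N_q = 50.69 × 10.889 = 551.98 kPa; self-weight term 0.5·γ·B·N_γ·s_γ = 0.5 × 18.5 × 2.96 × 11.2 × 0.91 = 279.06 kPa.
q_ult = 251.98 + 551.98 + 279.06 = 1083 kPa.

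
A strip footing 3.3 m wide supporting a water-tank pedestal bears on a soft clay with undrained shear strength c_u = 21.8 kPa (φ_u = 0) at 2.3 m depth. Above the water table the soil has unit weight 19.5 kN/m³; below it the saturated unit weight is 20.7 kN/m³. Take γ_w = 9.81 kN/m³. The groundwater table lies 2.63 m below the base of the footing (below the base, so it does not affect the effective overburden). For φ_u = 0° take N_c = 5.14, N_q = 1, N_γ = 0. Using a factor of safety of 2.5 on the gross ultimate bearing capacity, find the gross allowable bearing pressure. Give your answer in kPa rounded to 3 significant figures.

q_all ≈ 62.8 kPa

Effective surcharge at the founding depth q = γ·D_f = 19.5 × 2.3 = 44.85 kPa.
q_ult = c·N_c + q·N_q
     = 21.8 × 5.14 + 44.85 × 1
     = 112.05 + 44.85 = 156.9 kPa.
q_all = 156.9 / 2.5 = 62.761 kPa.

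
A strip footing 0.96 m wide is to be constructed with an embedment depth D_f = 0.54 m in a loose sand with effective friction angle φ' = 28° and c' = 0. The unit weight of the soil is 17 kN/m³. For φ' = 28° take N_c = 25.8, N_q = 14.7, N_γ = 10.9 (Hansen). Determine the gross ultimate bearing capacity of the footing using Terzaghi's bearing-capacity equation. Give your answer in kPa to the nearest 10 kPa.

Effective surcharge at the founding depth q = γ·D_f = 17 × 0.54 = 9.18 kPa.
q_ult = q·N_q + 0.5·γ·B·N_γ
     = 9.18 × 14.7 + 0.5 × 17 × 0.96 × 10.9
     = 134.95 + 88.944 = 223.89 kPa.

q_ult ≈ 220 kPa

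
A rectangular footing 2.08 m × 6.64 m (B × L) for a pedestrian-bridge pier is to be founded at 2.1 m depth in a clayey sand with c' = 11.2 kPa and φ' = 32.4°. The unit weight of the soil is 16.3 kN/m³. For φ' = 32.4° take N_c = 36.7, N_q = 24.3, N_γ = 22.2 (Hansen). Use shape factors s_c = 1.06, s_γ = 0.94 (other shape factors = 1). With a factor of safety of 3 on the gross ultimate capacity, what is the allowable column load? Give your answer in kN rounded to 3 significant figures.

P_all ≈ 7460 kN

Overburden at base level: q = 16.3 × 2.1 = 34.23 kPa.
Cohesion term c·N_c·s_c = 11.2 × 36.7 × 1.06 = 435.7 kPa; surcharge term q·N_q = 34.23 × 24.3 = 831.79 kPa; self-weight term 0.5·γ·B·N_γ·s_γ = 0.5 × 16.3 × 2.08 × 22.2 × 0.94 = 353.75 kPa.
q_ult = 435.7 + 831.79 + 353.75 = 1621.2 kPa.
Gross allowable pressure q_all = 1621.2 / 3 = 540.42 kPa.
Footing area = 13.8112 m², so allowable column load = 540.42 × 13.8112 = 7463.8 kN.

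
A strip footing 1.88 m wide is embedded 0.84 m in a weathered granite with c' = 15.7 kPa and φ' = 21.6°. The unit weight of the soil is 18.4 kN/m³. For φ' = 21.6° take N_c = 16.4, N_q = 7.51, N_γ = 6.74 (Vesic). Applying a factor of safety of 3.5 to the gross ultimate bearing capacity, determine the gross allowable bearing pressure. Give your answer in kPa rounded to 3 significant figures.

q_all ≈ 140 kPa

Effective surcharge at the founding depth q = γ·D_f = 18.4 × 0.84 = 15.456 kPa.
q_ult = c·N_c + q·N_q + 0.5·γ·B·N_γ
     = 15.7 × 16.4 + 15.456 × 7.51 + 0.5 × 18.4 × 1.88 × 6.74
     = 257.48 + 116.07 + 116.58 = 490.13 kPa.
q_all = q_ult / FS = 490.13 / 3.5 = 140.04 kPa.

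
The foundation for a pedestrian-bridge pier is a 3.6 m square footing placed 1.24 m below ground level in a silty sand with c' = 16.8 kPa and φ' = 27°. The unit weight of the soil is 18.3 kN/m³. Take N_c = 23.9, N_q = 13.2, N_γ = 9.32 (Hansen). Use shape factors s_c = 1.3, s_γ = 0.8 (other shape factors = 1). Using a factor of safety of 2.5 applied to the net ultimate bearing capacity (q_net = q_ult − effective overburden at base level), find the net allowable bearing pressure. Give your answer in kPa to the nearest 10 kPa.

q = γ·D_f = 18.3 × 1.24 = 22.692 kPa.
c·N_c·s_c = 16.8 × 23.9 × 1.3 = 521.98 kPa
q·N_q = 22.692 × 13.2 = 299.53 kPa
0.5·γ·B·N_γ·s_γ = 0.5 × 18.3 × 3.6 × 9.32 × 0.8 = 245.6 kPa
q_ult = 521.98 + 299.53 + 245.6 = 1067.1 kPa.
Net ultimate: q_net = 1067.1 − 22.692 = 1044.4 kPa.
q_all(net) = 1044.4 / 2.5 = 417.77 kPa.

q_all(net) ≈ 420 kPa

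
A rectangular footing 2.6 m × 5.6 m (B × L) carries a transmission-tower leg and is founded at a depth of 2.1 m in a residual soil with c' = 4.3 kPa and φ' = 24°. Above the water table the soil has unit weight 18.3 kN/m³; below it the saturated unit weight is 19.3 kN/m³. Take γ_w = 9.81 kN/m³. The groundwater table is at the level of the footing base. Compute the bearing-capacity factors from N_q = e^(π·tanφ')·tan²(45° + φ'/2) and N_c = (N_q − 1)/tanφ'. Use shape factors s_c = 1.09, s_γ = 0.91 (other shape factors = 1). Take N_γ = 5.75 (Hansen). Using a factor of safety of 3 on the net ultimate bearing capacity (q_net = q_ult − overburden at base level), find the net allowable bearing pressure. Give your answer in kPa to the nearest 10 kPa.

q_all(net) ≈ 160 kPa

N_q = e^(π·tan24°)·tan²(57°) = 9.6; N_c = (N_q − 1)/tanφ' = 19.32.
Effective surcharge at the founding depth q = γ·D_f = 18.3 × 2.1 = 38.43 kPa.
The water table coincides with the base, so in the self-weight term γ → γ' = 9.49 kN/m³.
q_ult = c·N_c·s_c + q·N_q + 0.5·γ·B·N_γ·s_γ
     = 4.3 × 19.324 × 1.09 + 38.43 × 9.6034 + 0.5 × 9.49 × 2.6 × 5.75 × 0.91
     = 90.569 + 369.06 + 64.553 = 524.18 kPa.
q_net = 524.18 − 38.43 = 485.75 kPa.
q_all(net) = 485.75 / 3 = 161.92 kPa.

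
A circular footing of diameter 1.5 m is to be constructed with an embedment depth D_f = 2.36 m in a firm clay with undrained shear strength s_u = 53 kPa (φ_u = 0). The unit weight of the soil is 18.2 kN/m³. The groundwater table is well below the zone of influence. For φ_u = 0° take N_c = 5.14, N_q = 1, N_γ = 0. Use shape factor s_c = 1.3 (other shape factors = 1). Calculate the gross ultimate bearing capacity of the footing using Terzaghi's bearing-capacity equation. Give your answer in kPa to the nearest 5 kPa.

Effective surcharge at the founding depth q = γ·D_f = 18.2 × 2.36 = 42.952 kPa.
q_ult = c·N_c·s_c + q·N_q
     = 53 × 5.14 × 1.3 + 42.952 × 1
     = 354.15 + 42.952 = 397.1 kPa.

q_ult ≈ 395 kPa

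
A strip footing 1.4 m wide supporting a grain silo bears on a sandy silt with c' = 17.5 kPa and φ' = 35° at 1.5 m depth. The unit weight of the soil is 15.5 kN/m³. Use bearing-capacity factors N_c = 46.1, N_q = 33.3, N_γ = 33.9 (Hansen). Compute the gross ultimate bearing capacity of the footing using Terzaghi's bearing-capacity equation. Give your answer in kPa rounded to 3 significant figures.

q_ult ≈ 1950 kPa

Overburden at base level: q = 15.5 × 1.5 = 23.25 kPa.
Cohesion term c·N_c = 17.5 × 46.1 = 806.75 kPa; surcharge term q·N_q = 23.25 × 33.3 = 774.22 kPa; self-weight term 0.5·γ·B·N_γ = 0.5 × 15.5 × 1.4 × 33.9 = 367.81 kPa.
q_ult = 806.75 + 774.22 + 367.81 = 1948.8 kPa.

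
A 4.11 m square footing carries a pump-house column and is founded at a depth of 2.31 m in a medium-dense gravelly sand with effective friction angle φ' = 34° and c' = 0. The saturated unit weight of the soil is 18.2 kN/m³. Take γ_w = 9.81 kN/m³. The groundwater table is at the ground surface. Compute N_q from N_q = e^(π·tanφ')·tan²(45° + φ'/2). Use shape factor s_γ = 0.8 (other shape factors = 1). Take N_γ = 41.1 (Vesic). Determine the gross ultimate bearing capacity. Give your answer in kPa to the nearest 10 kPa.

tan34° = 0.6745, so N_q = e^(π×0.6745)·tan²(62°) = 8.323 × 3.537 = 29.44.
With the water table at the surface the whole profile is submerged: γ' = 18.2 − 9.81 = 8.39 kN/m³, so q = γ'·D_f = 19.381 kPa; the same γ' applies in the ½γBN_γ term.
q_ult = q·N_q + 0.5·γ·B·N_γ·s_γ
     = 19.381 × 29.44 + 0.5 × 8.39 × 4.11 × 41.1 × 0.8
     = 570.57 + 566.9 = 1137.5 kPa.

q_ult ≈ 1140 kPa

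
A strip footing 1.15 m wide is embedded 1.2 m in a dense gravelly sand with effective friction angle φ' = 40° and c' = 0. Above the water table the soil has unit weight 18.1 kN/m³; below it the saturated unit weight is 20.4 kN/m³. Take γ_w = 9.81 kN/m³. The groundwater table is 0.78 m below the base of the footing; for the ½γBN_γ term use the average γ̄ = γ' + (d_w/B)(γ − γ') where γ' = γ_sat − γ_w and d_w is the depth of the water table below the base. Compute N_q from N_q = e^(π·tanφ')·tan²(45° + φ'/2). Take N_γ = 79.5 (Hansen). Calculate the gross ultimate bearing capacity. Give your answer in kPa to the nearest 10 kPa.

q_ult ≈ 2110 kPa

tan40° = 0.8391, so N_q = e^(π×0.8391)·tan²(65°) = 13.959 × 4.599 = 64.2.
q = γ·D_f = 18.1 × 1.2 = 21.72 kPa.
γ' = 10.59 kN/m³; averaging over the depth B below the base, γ̄ = γ' + (d_w/B)(γ − γ') = 15.684 kN/m³.
q·N_q = 21.72 × 64.195 = 1394.3 kPa
0.5·γ·B·N_γ = 0.5 × 15.684 × 1.15 × 79.5 = 716.94 kPa
q_ult = 1394.3 + 716.94 = 2111.3 kPa.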